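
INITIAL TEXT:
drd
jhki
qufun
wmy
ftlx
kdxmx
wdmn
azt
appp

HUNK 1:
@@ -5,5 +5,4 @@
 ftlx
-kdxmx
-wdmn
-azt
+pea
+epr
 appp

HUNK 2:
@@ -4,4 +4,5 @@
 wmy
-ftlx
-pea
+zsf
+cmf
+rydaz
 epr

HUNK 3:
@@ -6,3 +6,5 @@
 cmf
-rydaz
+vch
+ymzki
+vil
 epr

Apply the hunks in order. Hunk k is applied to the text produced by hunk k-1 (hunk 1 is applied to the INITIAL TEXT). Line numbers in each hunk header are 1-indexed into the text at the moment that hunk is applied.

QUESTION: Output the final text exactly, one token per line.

Hunk 1: at line 5 remove [kdxmx,wdmn,azt] add [pea,epr] -> 8 lines: drd jhki qufun wmy ftlx pea epr appp
Hunk 2: at line 4 remove [ftlx,pea] add [zsf,cmf,rydaz] -> 9 lines: drd jhki qufun wmy zsf cmf rydaz epr appp
Hunk 3: at line 6 remove [rydaz] add [vch,ymzki,vil] -> 11 lines: drd jhki qufun wmy zsf cmf vch ymzki vil epr appp

Answer: drd
jhki
qufun
wmy
zsf
cmf
vch
ymzki
vil
epr
appp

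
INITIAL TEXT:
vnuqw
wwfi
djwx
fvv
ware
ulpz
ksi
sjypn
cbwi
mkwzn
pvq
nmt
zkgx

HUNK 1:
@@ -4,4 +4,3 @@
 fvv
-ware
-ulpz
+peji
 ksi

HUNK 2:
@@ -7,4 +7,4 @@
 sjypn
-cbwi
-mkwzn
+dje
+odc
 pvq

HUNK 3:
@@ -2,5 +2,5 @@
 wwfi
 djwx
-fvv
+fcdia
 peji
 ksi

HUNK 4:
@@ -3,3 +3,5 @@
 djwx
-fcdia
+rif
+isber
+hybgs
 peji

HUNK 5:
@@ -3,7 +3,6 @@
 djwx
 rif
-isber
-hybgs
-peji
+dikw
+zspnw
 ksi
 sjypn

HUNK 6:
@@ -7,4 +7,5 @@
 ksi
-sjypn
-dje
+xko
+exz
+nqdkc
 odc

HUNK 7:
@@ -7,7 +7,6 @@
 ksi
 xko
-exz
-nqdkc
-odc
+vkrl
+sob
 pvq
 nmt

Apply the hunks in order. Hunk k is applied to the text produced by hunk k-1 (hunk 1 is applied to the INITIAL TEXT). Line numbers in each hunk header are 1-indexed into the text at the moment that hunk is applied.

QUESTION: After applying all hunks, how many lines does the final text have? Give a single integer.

Hunk 1: at line 4 remove [ware,ulpz] add [peji] -> 12 lines: vnuqw wwfi djwx fvv peji ksi sjypn cbwi mkwzn pvq nmt zkgx
Hunk 2: at line 7 remove [cbwi,mkwzn] add [dje,odc] -> 12 lines: vnuqw wwfi djwx fvv peji ksi sjypn dje odc pvq nmt zkgx
Hunk 3: at line 2 remove [fvv] add [fcdia] -> 12 lines: vnuqw wwfi djwx fcdia peji ksi sjypn dje odc pvq nmt zkgx
Hunk 4: at line 3 remove [fcdia] add [rif,isber,hybgs] -> 14 lines: vnuqw wwfi djwx rif isber hybgs peji ksi sjypn dje odc pvq nmt zkgx
Hunk 5: at line 3 remove [isber,hybgs,peji] add [dikw,zspnw] -> 13 lines: vnuqw wwfi djwx rif dikw zspnw ksi sjypn dje odc pvq nmt zkgx
Hunk 6: at line 7 remove [sjypn,dje] add [xko,exz,nqdkc] -> 14 lines: vnuqw wwfi djwx rif dikw zspnw ksi xko exz nqdkc odc pvq nmt zkgx
Hunk 7: at line 7 remove [exz,nqdkc,odc] add [vkrl,sob] -> 13 lines: vnuqw wwfi djwx rif dikw zspnw ksi xko vkrl sob pvq nmt zkgx
Final line count: 13

Answer: 13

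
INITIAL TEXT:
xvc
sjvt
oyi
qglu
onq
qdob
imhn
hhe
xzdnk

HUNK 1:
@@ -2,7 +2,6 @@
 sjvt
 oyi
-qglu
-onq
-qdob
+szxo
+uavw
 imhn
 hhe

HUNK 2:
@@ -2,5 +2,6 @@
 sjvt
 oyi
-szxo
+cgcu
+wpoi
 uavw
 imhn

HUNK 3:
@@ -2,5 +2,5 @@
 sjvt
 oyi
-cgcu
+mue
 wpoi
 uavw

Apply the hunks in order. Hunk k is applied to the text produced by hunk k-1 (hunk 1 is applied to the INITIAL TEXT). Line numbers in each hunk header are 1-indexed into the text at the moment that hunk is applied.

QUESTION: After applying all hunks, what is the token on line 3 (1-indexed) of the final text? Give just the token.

Answer: oyi

Derivation:
Hunk 1: at line 2 remove [qglu,onq,qdob] add [szxo,uavw] -> 8 lines: xvc sjvt oyi szxo uavw imhn hhe xzdnk
Hunk 2: at line 2 remove [szxo] add [cgcu,wpoi] -> 9 lines: xvc sjvt oyi cgcu wpoi uavw imhn hhe xzdnk
Hunk 3: at line 2 remove [cgcu] add [mue] -> 9 lines: xvc sjvt oyi mue wpoi uavw imhn hhe xzdnk
Final line 3: oyi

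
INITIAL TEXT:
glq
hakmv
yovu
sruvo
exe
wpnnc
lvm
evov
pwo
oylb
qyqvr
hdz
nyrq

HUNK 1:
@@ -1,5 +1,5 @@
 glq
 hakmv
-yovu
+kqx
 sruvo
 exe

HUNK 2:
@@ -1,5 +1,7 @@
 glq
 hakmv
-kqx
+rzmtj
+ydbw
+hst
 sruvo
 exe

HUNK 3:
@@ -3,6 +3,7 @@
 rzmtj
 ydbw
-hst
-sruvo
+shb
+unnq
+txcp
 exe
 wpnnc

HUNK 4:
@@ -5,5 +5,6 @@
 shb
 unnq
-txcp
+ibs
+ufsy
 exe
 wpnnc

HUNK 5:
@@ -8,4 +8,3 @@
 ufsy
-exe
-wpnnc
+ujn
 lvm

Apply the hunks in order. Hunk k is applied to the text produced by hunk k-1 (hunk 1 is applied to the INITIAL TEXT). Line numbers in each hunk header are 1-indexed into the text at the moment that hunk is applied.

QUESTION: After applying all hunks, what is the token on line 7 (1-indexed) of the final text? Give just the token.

Hunk 1: at line 1 remove [yovu] add [kqx] -> 13 lines: glq hakmv kqx sruvo exe wpnnc lvm evov pwo oylb qyqvr hdz nyrq
Hunk 2: at line 1 remove [kqx] add [rzmtj,ydbw,hst] -> 15 lines: glq hakmv rzmtj ydbw hst sruvo exe wpnnc lvm evov pwo oylb qyqvr hdz nyrq
Hunk 3: at line 3 remove [hst,sruvo] add [shb,unnq,txcp] -> 16 lines: glq hakmv rzmtj ydbw shb unnq txcp exe wpnnc lvm evov pwo oylb qyqvr hdz nyrq
Hunk 4: at line 5 remove [txcp] add [ibs,ufsy] -> 17 lines: glq hakmv rzmtj ydbw shb unnq ibs ufsy exe wpnnc lvm evov pwo oylb qyqvr hdz nyrq
Hunk 5: at line 8 remove [exe,wpnnc] add [ujn] -> 16 lines: glq hakmv rzmtj ydbw shb unnq ibs ufsy ujn lvm evov pwo oylb qyqvr hdz nyrq
Final line 7: ibs

Answer: ibs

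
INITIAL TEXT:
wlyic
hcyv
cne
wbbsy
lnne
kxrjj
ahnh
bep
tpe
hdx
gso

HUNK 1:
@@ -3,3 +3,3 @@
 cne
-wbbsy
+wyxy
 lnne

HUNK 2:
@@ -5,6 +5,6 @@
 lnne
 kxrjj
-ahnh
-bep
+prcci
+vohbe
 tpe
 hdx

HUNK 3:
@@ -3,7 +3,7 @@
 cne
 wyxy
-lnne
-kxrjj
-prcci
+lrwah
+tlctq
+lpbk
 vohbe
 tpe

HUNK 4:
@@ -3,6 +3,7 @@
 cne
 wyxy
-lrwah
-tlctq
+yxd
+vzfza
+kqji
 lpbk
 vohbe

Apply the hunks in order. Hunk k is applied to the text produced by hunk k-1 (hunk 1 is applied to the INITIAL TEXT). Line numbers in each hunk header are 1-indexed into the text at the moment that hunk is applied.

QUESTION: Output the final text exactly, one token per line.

Hunk 1: at line 3 remove [wbbsy] add [wyxy] -> 11 lines: wlyic hcyv cne wyxy lnne kxrjj ahnh bep tpe hdx gso
Hunk 2: at line 5 remove [ahnh,bep] add [prcci,vohbe] -> 11 lines: wlyic hcyv cne wyxy lnne kxrjj prcci vohbe tpe hdx gso
Hunk 3: at line 3 remove [lnne,kxrjj,prcci] add [lrwah,tlctq,lpbk] -> 11 lines: wlyic hcyv cne wyxy lrwah tlctq lpbk vohbe tpe hdx gso
Hunk 4: at line 3 remove [lrwah,tlctq] add [yxd,vzfza,kqji] -> 12 lines: wlyic hcyv cne wyxy yxd vzfza kqji lpbk vohbe tpe hdx gso

Answer: wlyic
hcyv
cne
wyxy
yxd
vzfza
kqji
lpbk
vohbe
tpe
hdx
gso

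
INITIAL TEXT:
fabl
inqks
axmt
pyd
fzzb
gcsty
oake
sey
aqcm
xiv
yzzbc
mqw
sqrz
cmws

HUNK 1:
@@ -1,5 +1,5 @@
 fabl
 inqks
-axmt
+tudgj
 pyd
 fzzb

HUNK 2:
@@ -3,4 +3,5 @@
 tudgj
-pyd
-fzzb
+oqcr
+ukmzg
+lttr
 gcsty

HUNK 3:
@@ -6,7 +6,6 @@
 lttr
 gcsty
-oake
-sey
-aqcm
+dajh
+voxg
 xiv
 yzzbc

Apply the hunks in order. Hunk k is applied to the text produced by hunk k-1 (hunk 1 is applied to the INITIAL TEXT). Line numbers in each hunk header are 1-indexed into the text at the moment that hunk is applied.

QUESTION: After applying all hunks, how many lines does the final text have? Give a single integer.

Answer: 14

Derivation:
Hunk 1: at line 1 remove [axmt] add [tudgj] -> 14 lines: fabl inqks tudgj pyd fzzb gcsty oake sey aqcm xiv yzzbc mqw sqrz cmws
Hunk 2: at line 3 remove [pyd,fzzb] add [oqcr,ukmzg,lttr] -> 15 lines: fabl inqks tudgj oqcr ukmzg lttr gcsty oake sey aqcm xiv yzzbc mqw sqrz cmws
Hunk 3: at line 6 remove [oake,sey,aqcm] add [dajh,voxg] -> 14 lines: fabl inqks tudgj oqcr ukmzg lttr gcsty dajh voxg xiv yzzbc mqw sqrz cmws
Final line count: 14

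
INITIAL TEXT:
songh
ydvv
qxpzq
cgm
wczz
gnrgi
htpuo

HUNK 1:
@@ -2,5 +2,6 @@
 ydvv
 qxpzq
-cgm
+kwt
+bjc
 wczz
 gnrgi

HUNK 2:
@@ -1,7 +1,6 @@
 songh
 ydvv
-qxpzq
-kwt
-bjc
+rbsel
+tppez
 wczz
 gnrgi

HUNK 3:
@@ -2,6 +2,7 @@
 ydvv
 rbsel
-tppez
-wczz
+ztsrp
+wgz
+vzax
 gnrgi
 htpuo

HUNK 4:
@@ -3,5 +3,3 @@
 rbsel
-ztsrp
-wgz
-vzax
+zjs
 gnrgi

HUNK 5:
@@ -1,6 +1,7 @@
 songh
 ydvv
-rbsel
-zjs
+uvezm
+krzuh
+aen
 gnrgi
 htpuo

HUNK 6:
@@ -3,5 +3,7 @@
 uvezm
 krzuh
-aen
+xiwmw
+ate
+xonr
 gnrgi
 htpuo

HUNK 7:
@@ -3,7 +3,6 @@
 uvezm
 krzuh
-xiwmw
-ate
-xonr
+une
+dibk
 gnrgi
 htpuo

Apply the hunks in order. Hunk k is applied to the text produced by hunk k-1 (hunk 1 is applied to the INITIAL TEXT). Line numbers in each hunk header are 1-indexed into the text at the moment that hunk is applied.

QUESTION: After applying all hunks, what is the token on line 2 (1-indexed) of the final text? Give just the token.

Hunk 1: at line 2 remove [cgm] add [kwt,bjc] -> 8 lines: songh ydvv qxpzq kwt bjc wczz gnrgi htpuo
Hunk 2: at line 1 remove [qxpzq,kwt,bjc] add [rbsel,tppez] -> 7 lines: songh ydvv rbsel tppez wczz gnrgi htpuo
Hunk 3: at line 2 remove [tppez,wczz] add [ztsrp,wgz,vzax] -> 8 lines: songh ydvv rbsel ztsrp wgz vzax gnrgi htpuo
Hunk 4: at line 3 remove [ztsrp,wgz,vzax] add [zjs] -> 6 lines: songh ydvv rbsel zjs gnrgi htpuo
Hunk 5: at line 1 remove [rbsel,zjs] add [uvezm,krzuh,aen] -> 7 lines: songh ydvv uvezm krzuh aen gnrgi htpuo
Hunk 6: at line 3 remove [aen] add [xiwmw,ate,xonr] -> 9 lines: songh ydvv uvezm krzuh xiwmw ate xonr gnrgi htpuo
Hunk 7: at line 3 remove [xiwmw,ate,xonr] add [une,dibk] -> 8 lines: songh ydvv uvezm krzuh une dibk gnrgi htpuo
Final line 2: ydvv

Answer: ydvv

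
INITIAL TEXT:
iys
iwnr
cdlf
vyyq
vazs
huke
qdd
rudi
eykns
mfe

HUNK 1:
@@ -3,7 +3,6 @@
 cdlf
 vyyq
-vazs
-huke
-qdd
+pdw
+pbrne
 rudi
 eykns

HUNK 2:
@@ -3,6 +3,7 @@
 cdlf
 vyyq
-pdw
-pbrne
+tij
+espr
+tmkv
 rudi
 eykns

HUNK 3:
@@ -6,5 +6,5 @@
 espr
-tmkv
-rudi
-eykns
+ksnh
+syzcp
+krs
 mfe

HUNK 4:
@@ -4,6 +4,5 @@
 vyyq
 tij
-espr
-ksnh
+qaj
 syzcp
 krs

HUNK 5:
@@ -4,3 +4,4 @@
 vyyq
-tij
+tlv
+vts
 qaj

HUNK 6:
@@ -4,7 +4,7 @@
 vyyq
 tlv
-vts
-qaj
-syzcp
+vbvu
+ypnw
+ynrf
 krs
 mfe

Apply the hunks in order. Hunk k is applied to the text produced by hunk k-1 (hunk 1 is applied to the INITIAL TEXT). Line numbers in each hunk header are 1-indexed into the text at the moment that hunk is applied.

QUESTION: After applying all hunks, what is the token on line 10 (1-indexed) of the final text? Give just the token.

Hunk 1: at line 3 remove [vazs,huke,qdd] add [pdw,pbrne] -> 9 lines: iys iwnr cdlf vyyq pdw pbrne rudi eykns mfe
Hunk 2: at line 3 remove [pdw,pbrne] add [tij,espr,tmkv] -> 10 lines: iys iwnr cdlf vyyq tij espr tmkv rudi eykns mfe
Hunk 3: at line 6 remove [tmkv,rudi,eykns] add [ksnh,syzcp,krs] -> 10 lines: iys iwnr cdlf vyyq tij espr ksnh syzcp krs mfe
Hunk 4: at line 4 remove [espr,ksnh] add [qaj] -> 9 lines: iys iwnr cdlf vyyq tij qaj syzcp krs mfe
Hunk 5: at line 4 remove [tij] add [tlv,vts] -> 10 lines: iys iwnr cdlf vyyq tlv vts qaj syzcp krs mfe
Hunk 6: at line 4 remove [vts,qaj,syzcp] add [vbvu,ypnw,ynrf] -> 10 lines: iys iwnr cdlf vyyq tlv vbvu ypnw ynrf krs mfe
Final line 10: mfe

Answer: mfe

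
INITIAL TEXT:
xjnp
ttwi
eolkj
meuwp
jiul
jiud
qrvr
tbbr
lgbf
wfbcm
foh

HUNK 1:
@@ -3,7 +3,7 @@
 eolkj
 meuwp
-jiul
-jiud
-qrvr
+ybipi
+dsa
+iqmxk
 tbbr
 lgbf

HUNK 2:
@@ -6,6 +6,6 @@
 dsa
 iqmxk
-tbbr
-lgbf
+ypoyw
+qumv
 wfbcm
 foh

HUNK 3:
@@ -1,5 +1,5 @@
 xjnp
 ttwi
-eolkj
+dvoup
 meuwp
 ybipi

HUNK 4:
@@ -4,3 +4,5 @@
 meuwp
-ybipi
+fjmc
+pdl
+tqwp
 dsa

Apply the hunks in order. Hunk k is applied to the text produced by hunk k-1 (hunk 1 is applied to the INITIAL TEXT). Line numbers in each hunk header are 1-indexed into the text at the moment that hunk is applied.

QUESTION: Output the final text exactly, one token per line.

Answer: xjnp
ttwi
dvoup
meuwp
fjmc
pdl
tqwp
dsa
iqmxk
ypoyw
qumv
wfbcm
foh

Derivation:
Hunk 1: at line 3 remove [jiul,jiud,qrvr] add [ybipi,dsa,iqmxk] -> 11 lines: xjnp ttwi eolkj meuwp ybipi dsa iqmxk tbbr lgbf wfbcm foh
Hunk 2: at line 6 remove [tbbr,lgbf] add [ypoyw,qumv] -> 11 lines: xjnp ttwi eolkj meuwp ybipi dsa iqmxk ypoyw qumv wfbcm foh
Hunk 3: at line 1 remove [eolkj] add [dvoup] -> 11 lines: xjnp ttwi dvoup meuwp ybipi dsa iqmxk ypoyw qumv wfbcm foh
Hunk 4: at line 4 remove [ybipi] add [fjmc,pdl,tqwp] -> 13 lines: xjnp ttwi dvoup meuwp fjmc pdl tqwp dsa iqmxk ypoyw qumv wfbcm foh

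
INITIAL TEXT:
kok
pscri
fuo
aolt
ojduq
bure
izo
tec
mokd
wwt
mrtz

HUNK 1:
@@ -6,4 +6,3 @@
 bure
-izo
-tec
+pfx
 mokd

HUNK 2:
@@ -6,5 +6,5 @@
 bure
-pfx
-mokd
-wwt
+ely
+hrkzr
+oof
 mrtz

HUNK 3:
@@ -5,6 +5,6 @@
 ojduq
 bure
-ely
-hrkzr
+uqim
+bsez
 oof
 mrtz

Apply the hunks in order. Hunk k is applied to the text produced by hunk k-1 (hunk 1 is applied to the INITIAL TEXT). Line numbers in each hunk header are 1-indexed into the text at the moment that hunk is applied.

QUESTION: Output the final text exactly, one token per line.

Answer: kok
pscri
fuo
aolt
ojduq
bure
uqim
bsez
oof
mrtz

Derivation:
Hunk 1: at line 6 remove [izo,tec] add [pfx] -> 10 lines: kok pscri fuo aolt ojduq bure pfx mokd wwt mrtz
Hunk 2: at line 6 remove [pfx,mokd,wwt] add [ely,hrkzr,oof] -> 10 lines: kok pscri fuo aolt ojduq bure ely hrkzr oof mrtz
Hunk 3: at line 5 remove [ely,hrkzr] add [uqim,bsez] -> 10 lines: kok pscri fuo aolt ojduq bure uqim bsez oof mrtz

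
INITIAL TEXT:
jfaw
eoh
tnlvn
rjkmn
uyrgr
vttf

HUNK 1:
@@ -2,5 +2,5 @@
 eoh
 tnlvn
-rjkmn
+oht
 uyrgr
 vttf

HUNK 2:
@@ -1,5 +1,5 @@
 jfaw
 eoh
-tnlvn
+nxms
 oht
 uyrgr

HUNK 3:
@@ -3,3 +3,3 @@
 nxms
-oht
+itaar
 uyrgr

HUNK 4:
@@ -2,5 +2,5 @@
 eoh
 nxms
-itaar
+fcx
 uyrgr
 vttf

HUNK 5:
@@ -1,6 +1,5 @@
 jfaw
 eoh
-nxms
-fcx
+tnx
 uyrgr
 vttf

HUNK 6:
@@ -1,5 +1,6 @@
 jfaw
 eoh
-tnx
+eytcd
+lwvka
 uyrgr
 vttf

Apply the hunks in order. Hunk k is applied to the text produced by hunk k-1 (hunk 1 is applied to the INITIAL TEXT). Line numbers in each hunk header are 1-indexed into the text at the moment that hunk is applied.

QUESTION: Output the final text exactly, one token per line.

Answer: jfaw
eoh
eytcd
lwvka
uyrgr
vttf

Derivation:
Hunk 1: at line 2 remove [rjkmn] add [oht] -> 6 lines: jfaw eoh tnlvn oht uyrgr vttf
Hunk 2: at line 1 remove [tnlvn] add [nxms] -> 6 lines: jfaw eoh nxms oht uyrgr vttf
Hunk 3: at line 3 remove [oht] add [itaar] -> 6 lines: jfaw eoh nxms itaar uyrgr vttf
Hunk 4: at line 2 remove [itaar] add [fcx] -> 6 lines: jfaw eoh nxms fcx uyrgr vttf
Hunk 5: at line 1 remove [nxms,fcx] add [tnx] -> 5 lines: jfaw eoh tnx uyrgr vttf
Hunk 6: at line 1 remove [tnx] add [eytcd,lwvka] -> 6 lines: jfaw eoh eytcd lwvka uyrgr vttf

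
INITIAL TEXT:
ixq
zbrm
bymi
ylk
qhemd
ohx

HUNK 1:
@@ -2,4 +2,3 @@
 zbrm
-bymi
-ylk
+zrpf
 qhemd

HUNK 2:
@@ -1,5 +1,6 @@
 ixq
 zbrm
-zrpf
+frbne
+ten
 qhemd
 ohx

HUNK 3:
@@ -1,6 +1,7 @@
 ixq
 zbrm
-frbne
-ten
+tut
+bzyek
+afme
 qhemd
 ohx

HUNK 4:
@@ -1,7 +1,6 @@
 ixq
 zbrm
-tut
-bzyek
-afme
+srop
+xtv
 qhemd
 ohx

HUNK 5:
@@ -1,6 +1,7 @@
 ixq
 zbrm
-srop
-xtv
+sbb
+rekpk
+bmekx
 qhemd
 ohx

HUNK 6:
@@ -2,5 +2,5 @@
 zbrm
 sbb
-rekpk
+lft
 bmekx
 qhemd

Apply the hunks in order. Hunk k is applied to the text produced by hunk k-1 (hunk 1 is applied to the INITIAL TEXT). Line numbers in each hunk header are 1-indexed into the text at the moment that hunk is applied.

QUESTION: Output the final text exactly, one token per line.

Answer: ixq
zbrm
sbb
lft
bmekx
qhemd
ohx

Derivation:
Hunk 1: at line 2 remove [bymi,ylk] add [zrpf] -> 5 lines: ixq zbrm zrpf qhemd ohx
Hunk 2: at line 1 remove [zrpf] add [frbne,ten] -> 6 lines: ixq zbrm frbne ten qhemd ohx
Hunk 3: at line 1 remove [frbne,ten] add [tut,bzyek,afme] -> 7 lines: ixq zbrm tut bzyek afme qhemd ohx
Hunk 4: at line 1 remove [tut,bzyek,afme] add [srop,xtv] -> 6 lines: ixq zbrm srop xtv qhemd ohx
Hunk 5: at line 1 remove [srop,xtv] add [sbb,rekpk,bmekx] -> 7 lines: ixq zbrm sbb rekpk bmekx qhemd ohx
Hunk 6: at line 2 remove [rekpk] add [lft] -> 7 lines: ixq zbrm sbb lft bmekx qhemd ohx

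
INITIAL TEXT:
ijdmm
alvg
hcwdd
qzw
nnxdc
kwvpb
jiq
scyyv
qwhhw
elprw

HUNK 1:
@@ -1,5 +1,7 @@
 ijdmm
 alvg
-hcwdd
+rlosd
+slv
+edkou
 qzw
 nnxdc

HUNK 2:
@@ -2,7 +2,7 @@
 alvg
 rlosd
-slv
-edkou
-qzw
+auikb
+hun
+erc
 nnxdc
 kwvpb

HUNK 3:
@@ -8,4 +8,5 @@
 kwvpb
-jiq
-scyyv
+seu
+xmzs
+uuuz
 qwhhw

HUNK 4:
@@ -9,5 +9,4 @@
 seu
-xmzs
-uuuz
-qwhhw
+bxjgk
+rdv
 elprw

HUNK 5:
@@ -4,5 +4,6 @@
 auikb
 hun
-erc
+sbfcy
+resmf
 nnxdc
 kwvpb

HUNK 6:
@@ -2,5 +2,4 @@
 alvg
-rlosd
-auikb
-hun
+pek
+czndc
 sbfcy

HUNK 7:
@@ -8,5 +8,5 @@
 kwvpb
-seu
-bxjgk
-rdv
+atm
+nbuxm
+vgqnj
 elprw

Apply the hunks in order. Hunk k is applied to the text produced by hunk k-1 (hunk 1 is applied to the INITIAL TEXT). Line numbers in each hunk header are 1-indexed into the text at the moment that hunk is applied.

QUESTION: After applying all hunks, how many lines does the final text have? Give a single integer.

Answer: 12

Derivation:
Hunk 1: at line 1 remove [hcwdd] add [rlosd,slv,edkou] -> 12 lines: ijdmm alvg rlosd slv edkou qzw nnxdc kwvpb jiq scyyv qwhhw elprw
Hunk 2: at line 2 remove [slv,edkou,qzw] add [auikb,hun,erc] -> 12 lines: ijdmm alvg rlosd auikb hun erc nnxdc kwvpb jiq scyyv qwhhw elprw
Hunk 3: at line 8 remove [jiq,scyyv] add [seu,xmzs,uuuz] -> 13 lines: ijdmm alvg rlosd auikb hun erc nnxdc kwvpb seu xmzs uuuz qwhhw elprw
Hunk 4: at line 9 remove [xmzs,uuuz,qwhhw] add [bxjgk,rdv] -> 12 lines: ijdmm alvg rlosd auikb hun erc nnxdc kwvpb seu bxjgk rdv elprw
Hunk 5: at line 4 remove [erc] add [sbfcy,resmf] -> 13 lines: ijdmm alvg rlosd auikb hun sbfcy resmf nnxdc kwvpb seu bxjgk rdv elprw
Hunk 6: at line 2 remove [rlosd,auikb,hun] add [pek,czndc] -> 12 lines: ijdmm alvg pek czndc sbfcy resmf nnxdc kwvpb seu bxjgk rdv elprw
Hunk 7: at line 8 remove [seu,bxjgk,rdv] add [atm,nbuxm,vgqnj] -> 12 lines: ijdmm alvg pek czndc sbfcy resmf nnxdc kwvpb atm nbuxm vgqnj elprw
Final line count: 12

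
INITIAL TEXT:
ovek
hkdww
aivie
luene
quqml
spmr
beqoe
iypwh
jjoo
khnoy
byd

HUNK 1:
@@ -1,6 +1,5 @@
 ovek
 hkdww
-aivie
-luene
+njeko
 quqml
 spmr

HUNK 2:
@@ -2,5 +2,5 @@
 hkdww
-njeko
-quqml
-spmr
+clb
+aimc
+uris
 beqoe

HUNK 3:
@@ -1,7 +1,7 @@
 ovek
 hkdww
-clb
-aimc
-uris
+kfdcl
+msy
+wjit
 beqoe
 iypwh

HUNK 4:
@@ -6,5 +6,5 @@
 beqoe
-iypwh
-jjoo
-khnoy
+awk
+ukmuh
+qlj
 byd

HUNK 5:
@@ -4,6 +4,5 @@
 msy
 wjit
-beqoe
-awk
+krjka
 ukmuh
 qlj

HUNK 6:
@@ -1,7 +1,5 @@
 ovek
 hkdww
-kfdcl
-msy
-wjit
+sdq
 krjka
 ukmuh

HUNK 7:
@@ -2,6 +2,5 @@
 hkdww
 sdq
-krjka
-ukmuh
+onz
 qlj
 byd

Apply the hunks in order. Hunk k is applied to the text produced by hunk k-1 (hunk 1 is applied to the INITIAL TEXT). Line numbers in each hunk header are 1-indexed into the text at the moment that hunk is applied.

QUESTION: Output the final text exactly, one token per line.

Hunk 1: at line 1 remove [aivie,luene] add [njeko] -> 10 lines: ovek hkdww njeko quqml spmr beqoe iypwh jjoo khnoy byd
Hunk 2: at line 2 remove [njeko,quqml,spmr] add [clb,aimc,uris] -> 10 lines: ovek hkdww clb aimc uris beqoe iypwh jjoo khnoy byd
Hunk 3: at line 1 remove [clb,aimc,uris] add [kfdcl,msy,wjit] -> 10 lines: ovek hkdww kfdcl msy wjit beqoe iypwh jjoo khnoy byd
Hunk 4: at line 6 remove [iypwh,jjoo,khnoy] add [awk,ukmuh,qlj] -> 10 lines: ovek hkdww kfdcl msy wjit beqoe awk ukmuh qlj byd
Hunk 5: at line 4 remove [beqoe,awk] add [krjka] -> 9 lines: ovek hkdww kfdcl msy wjit krjka ukmuh qlj byd
Hunk 6: at line 1 remove [kfdcl,msy,wjit] add [sdq] -> 7 lines: ovek hkdww sdq krjka ukmuh qlj byd
Hunk 7: at line 2 remove [krjka,ukmuh] add [onz] -> 6 lines: ovek hkdww sdq onz qlj byd

Answer: ovek
hkdww
sdq
onz
qlj
byd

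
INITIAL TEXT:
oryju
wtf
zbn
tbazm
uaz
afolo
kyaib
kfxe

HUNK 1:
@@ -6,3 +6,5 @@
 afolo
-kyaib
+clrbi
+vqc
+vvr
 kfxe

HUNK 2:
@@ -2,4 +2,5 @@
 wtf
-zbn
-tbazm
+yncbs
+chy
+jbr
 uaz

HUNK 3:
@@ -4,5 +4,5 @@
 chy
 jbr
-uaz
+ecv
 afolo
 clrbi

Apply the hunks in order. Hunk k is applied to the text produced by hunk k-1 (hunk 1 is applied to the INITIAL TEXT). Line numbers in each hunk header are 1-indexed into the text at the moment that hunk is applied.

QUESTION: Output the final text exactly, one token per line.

Hunk 1: at line 6 remove [kyaib] add [clrbi,vqc,vvr] -> 10 lines: oryju wtf zbn tbazm uaz afolo clrbi vqc vvr kfxe
Hunk 2: at line 2 remove [zbn,tbazm] add [yncbs,chy,jbr] -> 11 lines: oryju wtf yncbs chy jbr uaz afolo clrbi vqc vvr kfxe
Hunk 3: at line 4 remove [uaz] add [ecv] -> 11 lines: oryju wtf yncbs chy jbr ecv afolo clrbi vqc vvr kfxe

Answer: oryju
wtf
yncbs
chy
jbr
ecv
afolo
clrbi
vqc
vvr
kfxe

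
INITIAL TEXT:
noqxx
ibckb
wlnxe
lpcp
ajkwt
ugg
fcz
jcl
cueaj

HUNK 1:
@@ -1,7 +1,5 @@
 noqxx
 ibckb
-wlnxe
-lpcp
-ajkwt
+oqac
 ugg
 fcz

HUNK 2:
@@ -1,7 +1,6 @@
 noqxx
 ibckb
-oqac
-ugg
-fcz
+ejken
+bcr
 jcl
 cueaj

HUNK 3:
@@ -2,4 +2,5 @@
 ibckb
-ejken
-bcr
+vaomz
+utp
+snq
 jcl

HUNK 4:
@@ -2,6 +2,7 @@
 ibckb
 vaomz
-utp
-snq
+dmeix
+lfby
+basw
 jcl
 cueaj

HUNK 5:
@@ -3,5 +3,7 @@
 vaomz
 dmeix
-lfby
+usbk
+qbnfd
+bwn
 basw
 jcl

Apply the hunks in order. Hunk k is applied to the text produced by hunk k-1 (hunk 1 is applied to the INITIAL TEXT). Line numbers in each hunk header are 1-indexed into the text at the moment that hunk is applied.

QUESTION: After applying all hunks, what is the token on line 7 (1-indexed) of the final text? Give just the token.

Answer: bwn

Derivation:
Hunk 1: at line 1 remove [wlnxe,lpcp,ajkwt] add [oqac] -> 7 lines: noqxx ibckb oqac ugg fcz jcl cueaj
Hunk 2: at line 1 remove [oqac,ugg,fcz] add [ejken,bcr] -> 6 lines: noqxx ibckb ejken bcr jcl cueaj
Hunk 3: at line 2 remove [ejken,bcr] add [vaomz,utp,snq] -> 7 lines: noqxx ibckb vaomz utp snq jcl cueaj
Hunk 4: at line 2 remove [utp,snq] add [dmeix,lfby,basw] -> 8 lines: noqxx ibckb vaomz dmeix lfby basw jcl cueaj
Hunk 5: at line 3 remove [lfby] add [usbk,qbnfd,bwn] -> 10 lines: noqxx ibckb vaomz dmeix usbk qbnfd bwn basw jcl cueaj
Final line 7: bwn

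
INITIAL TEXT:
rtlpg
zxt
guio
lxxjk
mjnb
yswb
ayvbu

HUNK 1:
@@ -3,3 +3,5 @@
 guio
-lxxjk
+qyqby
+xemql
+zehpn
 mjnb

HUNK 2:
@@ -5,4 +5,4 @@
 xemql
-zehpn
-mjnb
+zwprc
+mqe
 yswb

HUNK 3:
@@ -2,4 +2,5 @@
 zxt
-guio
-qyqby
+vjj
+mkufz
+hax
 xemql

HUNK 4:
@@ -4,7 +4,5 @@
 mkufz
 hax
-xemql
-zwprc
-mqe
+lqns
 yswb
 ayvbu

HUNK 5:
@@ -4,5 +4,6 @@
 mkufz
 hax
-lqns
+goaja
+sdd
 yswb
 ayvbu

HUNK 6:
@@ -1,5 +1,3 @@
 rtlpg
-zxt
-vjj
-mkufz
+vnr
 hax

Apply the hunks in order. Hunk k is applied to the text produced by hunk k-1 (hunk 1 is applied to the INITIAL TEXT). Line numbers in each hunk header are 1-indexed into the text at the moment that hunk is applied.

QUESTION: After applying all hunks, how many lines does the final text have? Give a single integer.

Answer: 7

Derivation:
Hunk 1: at line 3 remove [lxxjk] add [qyqby,xemql,zehpn] -> 9 lines: rtlpg zxt guio qyqby xemql zehpn mjnb yswb ayvbu
Hunk 2: at line 5 remove [zehpn,mjnb] add [zwprc,mqe] -> 9 lines: rtlpg zxt guio qyqby xemql zwprc mqe yswb ayvbu
Hunk 3: at line 2 remove [guio,qyqby] add [vjj,mkufz,hax] -> 10 lines: rtlpg zxt vjj mkufz hax xemql zwprc mqe yswb ayvbu
Hunk 4: at line 4 remove [xemql,zwprc,mqe] add [lqns] -> 8 lines: rtlpg zxt vjj mkufz hax lqns yswb ayvbu
Hunk 5: at line 4 remove [lqns] add [goaja,sdd] -> 9 lines: rtlpg zxt vjj mkufz hax goaja sdd yswb ayvbu
Hunk 6: at line 1 remove [zxt,vjj,mkufz] add [vnr] -> 7 lines: rtlpg vnr hax goaja sdd yswb ayvbu
Final line count: 7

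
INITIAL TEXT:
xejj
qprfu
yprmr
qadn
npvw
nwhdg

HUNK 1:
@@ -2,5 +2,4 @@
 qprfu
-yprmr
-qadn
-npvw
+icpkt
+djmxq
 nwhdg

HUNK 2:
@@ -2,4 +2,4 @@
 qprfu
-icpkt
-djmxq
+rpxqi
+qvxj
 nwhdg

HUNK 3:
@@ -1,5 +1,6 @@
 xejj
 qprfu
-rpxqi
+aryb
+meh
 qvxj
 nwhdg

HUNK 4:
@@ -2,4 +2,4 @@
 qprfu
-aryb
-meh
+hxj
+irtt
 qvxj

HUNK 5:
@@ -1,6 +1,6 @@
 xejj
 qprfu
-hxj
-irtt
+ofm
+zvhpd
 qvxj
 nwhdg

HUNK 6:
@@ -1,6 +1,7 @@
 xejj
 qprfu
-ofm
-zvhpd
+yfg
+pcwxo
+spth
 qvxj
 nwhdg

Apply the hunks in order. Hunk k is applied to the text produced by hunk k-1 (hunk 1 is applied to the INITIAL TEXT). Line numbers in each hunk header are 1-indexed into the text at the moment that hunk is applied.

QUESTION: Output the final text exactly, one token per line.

Answer: xejj
qprfu
yfg
pcwxo
spth
qvxj
nwhdg

Derivation:
Hunk 1: at line 2 remove [yprmr,qadn,npvw] add [icpkt,djmxq] -> 5 lines: xejj qprfu icpkt djmxq nwhdg
Hunk 2: at line 2 remove [icpkt,djmxq] add [rpxqi,qvxj] -> 5 lines: xejj qprfu rpxqi qvxj nwhdg
Hunk 3: at line 1 remove [rpxqi] add [aryb,meh] -> 6 lines: xejj qprfu aryb meh qvxj nwhdg
Hunk 4: at line 2 remove [aryb,meh] add [hxj,irtt] -> 6 lines: xejj qprfu hxj irtt qvxj nwhdg
Hunk 5: at line 1 remove [hxj,irtt] add [ofm,zvhpd] -> 6 lines: xejj qprfu ofm zvhpd qvxj nwhdg
Hunk 6: at line 1 remove [ofm,zvhpd] add [yfg,pcwxo,spth] -> 7 lines: xejj qprfu yfg pcwxo spth qvxj nwhdg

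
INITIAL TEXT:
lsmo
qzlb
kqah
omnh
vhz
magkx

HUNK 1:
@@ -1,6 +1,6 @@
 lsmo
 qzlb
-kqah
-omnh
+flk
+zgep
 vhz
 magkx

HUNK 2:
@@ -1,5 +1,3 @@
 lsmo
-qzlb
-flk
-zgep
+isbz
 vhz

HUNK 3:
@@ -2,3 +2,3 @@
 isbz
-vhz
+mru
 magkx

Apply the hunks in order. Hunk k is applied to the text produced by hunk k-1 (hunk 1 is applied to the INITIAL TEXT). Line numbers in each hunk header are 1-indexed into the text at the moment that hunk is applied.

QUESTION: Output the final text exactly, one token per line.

Hunk 1: at line 1 remove [kqah,omnh] add [flk,zgep] -> 6 lines: lsmo qzlb flk zgep vhz magkx
Hunk 2: at line 1 remove [qzlb,flk,zgep] add [isbz] -> 4 lines: lsmo isbz vhz magkx
Hunk 3: at line 2 remove [vhz] add [mru] -> 4 lines: lsmo isbz mru magkx

Answer: lsmo
isbz
mru
magkx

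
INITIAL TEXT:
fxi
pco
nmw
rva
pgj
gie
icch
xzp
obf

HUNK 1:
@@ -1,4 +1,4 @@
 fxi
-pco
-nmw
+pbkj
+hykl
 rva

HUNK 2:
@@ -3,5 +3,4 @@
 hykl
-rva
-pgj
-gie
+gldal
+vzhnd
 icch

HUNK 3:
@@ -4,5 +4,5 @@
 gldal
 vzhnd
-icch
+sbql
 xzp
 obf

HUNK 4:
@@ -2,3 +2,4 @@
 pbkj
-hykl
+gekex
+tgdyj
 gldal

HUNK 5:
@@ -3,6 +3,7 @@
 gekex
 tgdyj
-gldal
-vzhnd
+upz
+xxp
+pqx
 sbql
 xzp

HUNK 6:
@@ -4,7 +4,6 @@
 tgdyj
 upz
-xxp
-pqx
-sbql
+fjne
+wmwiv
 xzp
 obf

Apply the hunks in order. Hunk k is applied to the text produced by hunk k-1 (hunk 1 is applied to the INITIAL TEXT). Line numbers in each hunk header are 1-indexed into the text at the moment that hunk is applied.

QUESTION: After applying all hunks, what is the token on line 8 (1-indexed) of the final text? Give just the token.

Hunk 1: at line 1 remove [pco,nmw] add [pbkj,hykl] -> 9 lines: fxi pbkj hykl rva pgj gie icch xzp obf
Hunk 2: at line 3 remove [rva,pgj,gie] add [gldal,vzhnd] -> 8 lines: fxi pbkj hykl gldal vzhnd icch xzp obf
Hunk 3: at line 4 remove [icch] add [sbql] -> 8 lines: fxi pbkj hykl gldal vzhnd sbql xzp obf
Hunk 4: at line 2 remove [hykl] add [gekex,tgdyj] -> 9 lines: fxi pbkj gekex tgdyj gldal vzhnd sbql xzp obf
Hunk 5: at line 3 remove [gldal,vzhnd] add [upz,xxp,pqx] -> 10 lines: fxi pbkj gekex tgdyj upz xxp pqx sbql xzp obf
Hunk 6: at line 4 remove [xxp,pqx,sbql] add [fjne,wmwiv] -> 9 lines: fxi pbkj gekex tgdyj upz fjne wmwiv xzp obf
Final line 8: xzp

Answer: xzp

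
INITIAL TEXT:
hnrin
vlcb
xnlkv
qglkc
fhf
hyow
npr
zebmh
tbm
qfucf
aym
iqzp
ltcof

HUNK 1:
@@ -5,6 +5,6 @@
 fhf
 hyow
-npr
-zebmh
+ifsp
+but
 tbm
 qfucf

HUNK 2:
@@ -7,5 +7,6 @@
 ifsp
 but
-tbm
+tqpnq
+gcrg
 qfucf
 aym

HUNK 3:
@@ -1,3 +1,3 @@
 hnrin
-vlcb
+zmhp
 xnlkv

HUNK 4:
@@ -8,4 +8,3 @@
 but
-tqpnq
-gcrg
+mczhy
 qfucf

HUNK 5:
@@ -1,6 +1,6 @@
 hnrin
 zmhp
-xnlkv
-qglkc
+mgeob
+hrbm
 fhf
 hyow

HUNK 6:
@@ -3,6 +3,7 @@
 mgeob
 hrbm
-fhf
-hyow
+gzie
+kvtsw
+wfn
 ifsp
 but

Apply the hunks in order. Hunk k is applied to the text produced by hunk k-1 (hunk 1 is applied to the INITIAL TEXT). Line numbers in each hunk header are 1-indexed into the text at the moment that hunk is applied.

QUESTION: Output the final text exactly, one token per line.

Answer: hnrin
zmhp
mgeob
hrbm
gzie
kvtsw
wfn
ifsp
but
mczhy
qfucf
aym
iqzp
ltcof

Derivation:
Hunk 1: at line 5 remove [npr,zebmh] add [ifsp,but] -> 13 lines: hnrin vlcb xnlkv qglkc fhf hyow ifsp but tbm qfucf aym iqzp ltcof
Hunk 2: at line 7 remove [tbm] add [tqpnq,gcrg] -> 14 lines: hnrin vlcb xnlkv qglkc fhf hyow ifsp but tqpnq gcrg qfucf aym iqzp ltcof
Hunk 3: at line 1 remove [vlcb] add [zmhp] -> 14 lines: hnrin zmhp xnlkv qglkc fhf hyow ifsp but tqpnq gcrg qfucf aym iqzp ltcof
Hunk 4: at line 8 remove [tqpnq,gcrg] add [mczhy] -> 13 lines: hnrin zmhp xnlkv qglkc fhf hyow ifsp but mczhy qfucf aym iqzp ltcof
Hunk 5: at line 1 remove [xnlkv,qglkc] add [mgeob,hrbm] -> 13 lines: hnrin zmhp mgeob hrbm fhf hyow ifsp but mczhy qfucf aym iqzp ltcof
Hunk 6: at line 3 remove [fhf,hyow] add [gzie,kvtsw,wfn] -> 14 lines: hnrin zmhp mgeob hrbm gzie kvtsw wfn ifsp but mczhy qfucf aym iqzp ltcof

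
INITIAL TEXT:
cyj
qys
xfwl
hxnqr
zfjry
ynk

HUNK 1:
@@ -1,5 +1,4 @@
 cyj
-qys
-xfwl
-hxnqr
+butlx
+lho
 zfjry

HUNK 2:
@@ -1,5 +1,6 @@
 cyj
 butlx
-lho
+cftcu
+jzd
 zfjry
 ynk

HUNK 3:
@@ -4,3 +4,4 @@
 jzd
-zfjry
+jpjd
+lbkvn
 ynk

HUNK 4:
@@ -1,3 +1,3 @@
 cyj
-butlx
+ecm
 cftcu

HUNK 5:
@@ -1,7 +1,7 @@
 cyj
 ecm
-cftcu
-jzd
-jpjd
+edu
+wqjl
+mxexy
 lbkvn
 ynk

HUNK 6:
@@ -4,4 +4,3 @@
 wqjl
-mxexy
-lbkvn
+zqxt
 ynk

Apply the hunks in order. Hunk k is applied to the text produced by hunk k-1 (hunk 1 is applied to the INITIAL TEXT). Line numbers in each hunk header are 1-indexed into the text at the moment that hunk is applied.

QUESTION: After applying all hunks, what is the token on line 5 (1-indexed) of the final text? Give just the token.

Answer: zqxt

Derivation:
Hunk 1: at line 1 remove [qys,xfwl,hxnqr] add [butlx,lho] -> 5 lines: cyj butlx lho zfjry ynk
Hunk 2: at line 1 remove [lho] add [cftcu,jzd] -> 6 lines: cyj butlx cftcu jzd zfjry ynk
Hunk 3: at line 4 remove [zfjry] add [jpjd,lbkvn] -> 7 lines: cyj butlx cftcu jzd jpjd lbkvn ynk
Hunk 4: at line 1 remove [butlx] add [ecm] -> 7 lines: cyj ecm cftcu jzd jpjd lbkvn ynk
Hunk 5: at line 1 remove [cftcu,jzd,jpjd] add [edu,wqjl,mxexy] -> 7 lines: cyj ecm edu wqjl mxexy lbkvn ynk
Hunk 6: at line 4 remove [mxexy,lbkvn] add [zqxt] -> 6 lines: cyj ecm edu wqjl zqxt ynk
Final line 5: zqxt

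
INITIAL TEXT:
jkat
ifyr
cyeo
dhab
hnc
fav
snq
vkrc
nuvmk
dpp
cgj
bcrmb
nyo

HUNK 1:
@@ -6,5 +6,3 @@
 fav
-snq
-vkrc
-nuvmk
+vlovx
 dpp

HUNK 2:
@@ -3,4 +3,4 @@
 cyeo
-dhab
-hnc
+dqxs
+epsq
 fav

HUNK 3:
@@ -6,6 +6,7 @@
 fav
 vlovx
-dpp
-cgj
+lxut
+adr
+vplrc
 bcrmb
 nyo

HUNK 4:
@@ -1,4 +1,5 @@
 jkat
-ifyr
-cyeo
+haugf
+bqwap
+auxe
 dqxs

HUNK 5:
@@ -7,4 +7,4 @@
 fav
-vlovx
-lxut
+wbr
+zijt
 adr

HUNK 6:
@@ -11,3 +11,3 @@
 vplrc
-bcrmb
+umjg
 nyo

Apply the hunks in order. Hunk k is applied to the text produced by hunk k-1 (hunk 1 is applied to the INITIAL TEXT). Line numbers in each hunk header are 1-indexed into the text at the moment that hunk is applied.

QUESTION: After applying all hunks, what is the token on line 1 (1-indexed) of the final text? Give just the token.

Answer: jkat

Derivation:
Hunk 1: at line 6 remove [snq,vkrc,nuvmk] add [vlovx] -> 11 lines: jkat ifyr cyeo dhab hnc fav vlovx dpp cgj bcrmb nyo
Hunk 2: at line 3 remove [dhab,hnc] add [dqxs,epsq] -> 11 lines: jkat ifyr cyeo dqxs epsq fav vlovx dpp cgj bcrmb nyo
Hunk 3: at line 6 remove [dpp,cgj] add [lxut,adr,vplrc] -> 12 lines: jkat ifyr cyeo dqxs epsq fav vlovx lxut adr vplrc bcrmb nyo
Hunk 4: at line 1 remove [ifyr,cyeo] add [haugf,bqwap,auxe] -> 13 lines: jkat haugf bqwap auxe dqxs epsq fav vlovx lxut adr vplrc bcrmb nyo
Hunk 5: at line 7 remove [vlovx,lxut] add [wbr,zijt] -> 13 lines: jkat haugf bqwap auxe dqxs epsq fav wbr zijt adr vplrc bcrmb nyo
Hunk 6: at line 11 remove [bcrmb] add [umjg] -> 13 lines: jkat haugf bqwap auxe dqxs epsq fav wbr zijt adr vplrc umjg nyo
Final line 1: jkat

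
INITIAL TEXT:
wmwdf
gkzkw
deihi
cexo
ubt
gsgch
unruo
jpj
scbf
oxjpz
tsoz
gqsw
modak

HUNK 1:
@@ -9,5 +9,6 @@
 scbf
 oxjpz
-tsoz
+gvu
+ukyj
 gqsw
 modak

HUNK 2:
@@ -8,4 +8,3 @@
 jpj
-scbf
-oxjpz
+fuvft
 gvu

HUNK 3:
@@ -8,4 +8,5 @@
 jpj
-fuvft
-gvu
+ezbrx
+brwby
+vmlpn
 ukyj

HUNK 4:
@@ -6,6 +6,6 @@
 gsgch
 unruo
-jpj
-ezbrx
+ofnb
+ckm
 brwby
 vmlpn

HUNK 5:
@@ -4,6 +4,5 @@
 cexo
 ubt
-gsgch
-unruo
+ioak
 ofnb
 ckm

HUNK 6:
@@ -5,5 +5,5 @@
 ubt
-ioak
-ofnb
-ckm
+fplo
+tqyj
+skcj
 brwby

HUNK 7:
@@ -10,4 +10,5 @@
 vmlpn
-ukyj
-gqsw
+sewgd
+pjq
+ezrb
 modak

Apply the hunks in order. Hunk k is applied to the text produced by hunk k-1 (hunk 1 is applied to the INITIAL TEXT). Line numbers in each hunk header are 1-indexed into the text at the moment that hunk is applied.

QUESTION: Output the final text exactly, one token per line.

Hunk 1: at line 9 remove [tsoz] add [gvu,ukyj] -> 14 lines: wmwdf gkzkw deihi cexo ubt gsgch unruo jpj scbf oxjpz gvu ukyj gqsw modak
Hunk 2: at line 8 remove [scbf,oxjpz] add [fuvft] -> 13 lines: wmwdf gkzkw deihi cexo ubt gsgch unruo jpj fuvft gvu ukyj gqsw modak
Hunk 3: at line 8 remove [fuvft,gvu] add [ezbrx,brwby,vmlpn] -> 14 lines: wmwdf gkzkw deihi cexo ubt gsgch unruo jpj ezbrx brwby vmlpn ukyj gqsw modak
Hunk 4: at line 6 remove [jpj,ezbrx] add [ofnb,ckm] -> 14 lines: wmwdf gkzkw deihi cexo ubt gsgch unruo ofnb ckm brwby vmlpn ukyj gqsw modak
Hunk 5: at line 4 remove [gsgch,unruo] add [ioak] -> 13 lines: wmwdf gkzkw deihi cexo ubt ioak ofnb ckm brwby vmlpn ukyj gqsw modak
Hunk 6: at line 5 remove [ioak,ofnb,ckm] add [fplo,tqyj,skcj] -> 13 lines: wmwdf gkzkw deihi cexo ubt fplo tqyj skcj brwby vmlpn ukyj gqsw modak
Hunk 7: at line 10 remove [ukyj,gqsw] add [sewgd,pjq,ezrb] -> 14 lines: wmwdf gkzkw deihi cexo ubt fplo tqyj skcj brwby vmlpn sewgd pjq ezrb modak

Answer: wmwdf
gkzkw
deihi
cexo
ubt
fplo
tqyj
skcj
brwby
vmlpn
sewgd
pjq
ezrb
modak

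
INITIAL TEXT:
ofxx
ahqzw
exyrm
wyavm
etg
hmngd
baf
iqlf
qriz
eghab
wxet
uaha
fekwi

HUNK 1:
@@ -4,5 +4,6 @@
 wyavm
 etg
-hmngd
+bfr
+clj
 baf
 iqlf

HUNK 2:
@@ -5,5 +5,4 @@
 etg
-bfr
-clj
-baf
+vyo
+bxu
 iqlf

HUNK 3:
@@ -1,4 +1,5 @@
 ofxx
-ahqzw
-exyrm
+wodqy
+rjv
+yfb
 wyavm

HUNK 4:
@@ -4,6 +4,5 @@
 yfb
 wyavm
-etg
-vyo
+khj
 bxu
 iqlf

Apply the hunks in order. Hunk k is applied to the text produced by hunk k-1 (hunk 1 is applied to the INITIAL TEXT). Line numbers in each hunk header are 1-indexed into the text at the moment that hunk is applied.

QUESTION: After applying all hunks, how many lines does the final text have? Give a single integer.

Answer: 13

Derivation:
Hunk 1: at line 4 remove [hmngd] add [bfr,clj] -> 14 lines: ofxx ahqzw exyrm wyavm etg bfr clj baf iqlf qriz eghab wxet uaha fekwi
Hunk 2: at line 5 remove [bfr,clj,baf] add [vyo,bxu] -> 13 lines: ofxx ahqzw exyrm wyavm etg vyo bxu iqlf qriz eghab wxet uaha fekwi
Hunk 3: at line 1 remove [ahqzw,exyrm] add [wodqy,rjv,yfb] -> 14 lines: ofxx wodqy rjv yfb wyavm etg vyo bxu iqlf qriz eghab wxet uaha fekwi
Hunk 4: at line 4 remove [etg,vyo] add [khj] -> 13 lines: ofxx wodqy rjv yfb wyavm khj bxu iqlf qriz eghab wxet uaha fekwi
Final line count: 13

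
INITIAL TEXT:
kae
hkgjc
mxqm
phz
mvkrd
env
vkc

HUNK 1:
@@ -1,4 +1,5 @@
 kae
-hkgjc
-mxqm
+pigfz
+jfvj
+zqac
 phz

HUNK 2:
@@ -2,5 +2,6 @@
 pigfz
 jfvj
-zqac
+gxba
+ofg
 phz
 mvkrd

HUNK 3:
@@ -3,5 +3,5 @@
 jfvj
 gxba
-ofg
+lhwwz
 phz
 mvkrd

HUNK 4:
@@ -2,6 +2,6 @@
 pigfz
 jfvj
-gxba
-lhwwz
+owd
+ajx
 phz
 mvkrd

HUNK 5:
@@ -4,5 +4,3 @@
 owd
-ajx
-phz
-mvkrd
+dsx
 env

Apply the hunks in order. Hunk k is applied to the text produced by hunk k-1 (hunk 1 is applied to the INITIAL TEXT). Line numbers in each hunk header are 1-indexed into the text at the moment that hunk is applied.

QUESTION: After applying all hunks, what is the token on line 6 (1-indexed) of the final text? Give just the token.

Hunk 1: at line 1 remove [hkgjc,mxqm] add [pigfz,jfvj,zqac] -> 8 lines: kae pigfz jfvj zqac phz mvkrd env vkc
Hunk 2: at line 2 remove [zqac] add [gxba,ofg] -> 9 lines: kae pigfz jfvj gxba ofg phz mvkrd env vkc
Hunk 3: at line 3 remove [ofg] add [lhwwz] -> 9 lines: kae pigfz jfvj gxba lhwwz phz mvkrd env vkc
Hunk 4: at line 2 remove [gxba,lhwwz] add [owd,ajx] -> 9 lines: kae pigfz jfvj owd ajx phz mvkrd env vkc
Hunk 5: at line 4 remove [ajx,phz,mvkrd] add [dsx] -> 7 lines: kae pigfz jfvj owd dsx env vkc
Final line 6: env

Answer: env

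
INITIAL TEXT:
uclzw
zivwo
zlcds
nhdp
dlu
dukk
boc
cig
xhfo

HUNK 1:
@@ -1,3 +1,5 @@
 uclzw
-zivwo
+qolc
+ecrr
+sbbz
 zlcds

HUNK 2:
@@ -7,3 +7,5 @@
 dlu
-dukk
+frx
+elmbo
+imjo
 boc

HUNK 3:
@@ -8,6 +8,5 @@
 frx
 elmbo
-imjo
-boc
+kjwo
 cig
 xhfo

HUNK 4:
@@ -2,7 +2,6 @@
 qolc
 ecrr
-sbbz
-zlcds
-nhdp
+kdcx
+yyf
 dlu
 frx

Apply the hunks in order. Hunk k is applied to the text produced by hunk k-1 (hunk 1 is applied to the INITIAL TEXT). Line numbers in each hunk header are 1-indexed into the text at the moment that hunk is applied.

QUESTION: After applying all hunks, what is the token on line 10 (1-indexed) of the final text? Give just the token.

Hunk 1: at line 1 remove [zivwo] add [qolc,ecrr,sbbz] -> 11 lines: uclzw qolc ecrr sbbz zlcds nhdp dlu dukk boc cig xhfo
Hunk 2: at line 7 remove [dukk] add [frx,elmbo,imjo] -> 13 lines: uclzw qolc ecrr sbbz zlcds nhdp dlu frx elmbo imjo boc cig xhfo
Hunk 3: at line 8 remove [imjo,boc] add [kjwo] -> 12 lines: uclzw qolc ecrr sbbz zlcds nhdp dlu frx elmbo kjwo cig xhfo
Hunk 4: at line 2 remove [sbbz,zlcds,nhdp] add [kdcx,yyf] -> 11 lines: uclzw qolc ecrr kdcx yyf dlu frx elmbo kjwo cig xhfo
Final line 10: cig

Answer: cig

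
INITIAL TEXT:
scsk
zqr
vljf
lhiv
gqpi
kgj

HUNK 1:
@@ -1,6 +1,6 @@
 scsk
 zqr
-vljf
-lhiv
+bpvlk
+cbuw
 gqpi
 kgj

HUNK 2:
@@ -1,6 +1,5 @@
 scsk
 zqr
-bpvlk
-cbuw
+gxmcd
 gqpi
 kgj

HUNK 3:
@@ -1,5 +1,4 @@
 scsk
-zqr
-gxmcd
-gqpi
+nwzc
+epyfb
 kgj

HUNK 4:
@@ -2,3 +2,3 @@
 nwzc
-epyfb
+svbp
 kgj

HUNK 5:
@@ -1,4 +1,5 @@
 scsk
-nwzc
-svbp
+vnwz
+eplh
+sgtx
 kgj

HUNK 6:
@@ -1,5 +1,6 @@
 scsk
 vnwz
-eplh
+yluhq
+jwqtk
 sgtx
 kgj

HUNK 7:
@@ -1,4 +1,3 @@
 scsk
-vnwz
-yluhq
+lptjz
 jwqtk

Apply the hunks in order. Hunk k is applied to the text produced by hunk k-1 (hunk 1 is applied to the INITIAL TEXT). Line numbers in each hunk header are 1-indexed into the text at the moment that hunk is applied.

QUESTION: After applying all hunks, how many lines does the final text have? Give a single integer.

Hunk 1: at line 1 remove [vljf,lhiv] add [bpvlk,cbuw] -> 6 lines: scsk zqr bpvlk cbuw gqpi kgj
Hunk 2: at line 1 remove [bpvlk,cbuw] add [gxmcd] -> 5 lines: scsk zqr gxmcd gqpi kgj
Hunk 3: at line 1 remove [zqr,gxmcd,gqpi] add [nwzc,epyfb] -> 4 lines: scsk nwzc epyfb kgj
Hunk 4: at line 2 remove [epyfb] add [svbp] -> 4 lines: scsk nwzc svbp kgj
Hunk 5: at line 1 remove [nwzc,svbp] add [vnwz,eplh,sgtx] -> 5 lines: scsk vnwz eplh sgtx kgj
Hunk 6: at line 1 remove [eplh] add [yluhq,jwqtk] -> 6 lines: scsk vnwz yluhq jwqtk sgtx kgj
Hunk 7: at line 1 remove [vnwz,yluhq] add [lptjz] -> 5 lines: scsk lptjz jwqtk sgtx kgj
Final line count: 5

Answer: 5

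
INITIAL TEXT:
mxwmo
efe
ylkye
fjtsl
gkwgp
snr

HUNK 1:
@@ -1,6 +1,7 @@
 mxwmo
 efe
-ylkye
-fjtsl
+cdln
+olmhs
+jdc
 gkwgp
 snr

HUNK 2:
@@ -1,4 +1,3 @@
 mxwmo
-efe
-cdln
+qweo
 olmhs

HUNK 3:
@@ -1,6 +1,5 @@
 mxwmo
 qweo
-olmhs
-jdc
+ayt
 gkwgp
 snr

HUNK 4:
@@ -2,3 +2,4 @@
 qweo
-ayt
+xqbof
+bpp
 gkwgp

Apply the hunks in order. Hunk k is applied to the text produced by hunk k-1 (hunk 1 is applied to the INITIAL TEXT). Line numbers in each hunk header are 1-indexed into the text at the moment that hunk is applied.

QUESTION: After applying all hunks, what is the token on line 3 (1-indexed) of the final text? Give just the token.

Hunk 1: at line 1 remove [ylkye,fjtsl] add [cdln,olmhs,jdc] -> 7 lines: mxwmo efe cdln olmhs jdc gkwgp snr
Hunk 2: at line 1 remove [efe,cdln] add [qweo] -> 6 lines: mxwmo qweo olmhs jdc gkwgp snr
Hunk 3: at line 1 remove [olmhs,jdc] add [ayt] -> 5 lines: mxwmo qweo ayt gkwgp snr
Hunk 4: at line 2 remove [ayt] add [xqbof,bpp] -> 6 lines: mxwmo qweo xqbof bpp gkwgp snr
Final line 3: xqbof

Answer: xqbof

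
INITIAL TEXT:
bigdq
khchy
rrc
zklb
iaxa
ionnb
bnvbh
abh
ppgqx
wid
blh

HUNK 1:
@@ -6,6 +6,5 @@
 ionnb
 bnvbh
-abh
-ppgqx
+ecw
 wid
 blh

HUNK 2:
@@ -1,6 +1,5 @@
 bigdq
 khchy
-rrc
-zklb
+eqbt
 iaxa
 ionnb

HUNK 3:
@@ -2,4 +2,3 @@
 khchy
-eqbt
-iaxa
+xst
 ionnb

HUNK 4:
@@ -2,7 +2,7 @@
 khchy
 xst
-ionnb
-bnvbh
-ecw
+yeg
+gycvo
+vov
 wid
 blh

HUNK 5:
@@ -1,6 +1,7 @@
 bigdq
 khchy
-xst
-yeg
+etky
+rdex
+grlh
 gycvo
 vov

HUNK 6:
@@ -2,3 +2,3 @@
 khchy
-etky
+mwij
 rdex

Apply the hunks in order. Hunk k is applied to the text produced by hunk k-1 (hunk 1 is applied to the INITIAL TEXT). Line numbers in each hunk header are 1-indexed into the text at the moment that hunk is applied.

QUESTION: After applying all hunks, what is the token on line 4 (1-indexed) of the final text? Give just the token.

Hunk 1: at line 6 remove [abh,ppgqx] add [ecw] -> 10 lines: bigdq khchy rrc zklb iaxa ionnb bnvbh ecw wid blh
Hunk 2: at line 1 remove [rrc,zklb] add [eqbt] -> 9 lines: bigdq khchy eqbt iaxa ionnb bnvbh ecw wid blh
Hunk 3: at line 2 remove [eqbt,iaxa] add [xst] -> 8 lines: bigdq khchy xst ionnb bnvbh ecw wid blh
Hunk 4: at line 2 remove [ionnb,bnvbh,ecw] add [yeg,gycvo,vov] -> 8 lines: bigdq khchy xst yeg gycvo vov wid blh
Hunk 5: at line 1 remove [xst,yeg] add [etky,rdex,grlh] -> 9 lines: bigdq khchy etky rdex grlh gycvo vov wid blh
Hunk 6: at line 2 remove [etky] add [mwij] -> 9 lines: bigdq khchy mwij rdex grlh gycvo vov wid blh
Final line 4: rdex

Answer: rdex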